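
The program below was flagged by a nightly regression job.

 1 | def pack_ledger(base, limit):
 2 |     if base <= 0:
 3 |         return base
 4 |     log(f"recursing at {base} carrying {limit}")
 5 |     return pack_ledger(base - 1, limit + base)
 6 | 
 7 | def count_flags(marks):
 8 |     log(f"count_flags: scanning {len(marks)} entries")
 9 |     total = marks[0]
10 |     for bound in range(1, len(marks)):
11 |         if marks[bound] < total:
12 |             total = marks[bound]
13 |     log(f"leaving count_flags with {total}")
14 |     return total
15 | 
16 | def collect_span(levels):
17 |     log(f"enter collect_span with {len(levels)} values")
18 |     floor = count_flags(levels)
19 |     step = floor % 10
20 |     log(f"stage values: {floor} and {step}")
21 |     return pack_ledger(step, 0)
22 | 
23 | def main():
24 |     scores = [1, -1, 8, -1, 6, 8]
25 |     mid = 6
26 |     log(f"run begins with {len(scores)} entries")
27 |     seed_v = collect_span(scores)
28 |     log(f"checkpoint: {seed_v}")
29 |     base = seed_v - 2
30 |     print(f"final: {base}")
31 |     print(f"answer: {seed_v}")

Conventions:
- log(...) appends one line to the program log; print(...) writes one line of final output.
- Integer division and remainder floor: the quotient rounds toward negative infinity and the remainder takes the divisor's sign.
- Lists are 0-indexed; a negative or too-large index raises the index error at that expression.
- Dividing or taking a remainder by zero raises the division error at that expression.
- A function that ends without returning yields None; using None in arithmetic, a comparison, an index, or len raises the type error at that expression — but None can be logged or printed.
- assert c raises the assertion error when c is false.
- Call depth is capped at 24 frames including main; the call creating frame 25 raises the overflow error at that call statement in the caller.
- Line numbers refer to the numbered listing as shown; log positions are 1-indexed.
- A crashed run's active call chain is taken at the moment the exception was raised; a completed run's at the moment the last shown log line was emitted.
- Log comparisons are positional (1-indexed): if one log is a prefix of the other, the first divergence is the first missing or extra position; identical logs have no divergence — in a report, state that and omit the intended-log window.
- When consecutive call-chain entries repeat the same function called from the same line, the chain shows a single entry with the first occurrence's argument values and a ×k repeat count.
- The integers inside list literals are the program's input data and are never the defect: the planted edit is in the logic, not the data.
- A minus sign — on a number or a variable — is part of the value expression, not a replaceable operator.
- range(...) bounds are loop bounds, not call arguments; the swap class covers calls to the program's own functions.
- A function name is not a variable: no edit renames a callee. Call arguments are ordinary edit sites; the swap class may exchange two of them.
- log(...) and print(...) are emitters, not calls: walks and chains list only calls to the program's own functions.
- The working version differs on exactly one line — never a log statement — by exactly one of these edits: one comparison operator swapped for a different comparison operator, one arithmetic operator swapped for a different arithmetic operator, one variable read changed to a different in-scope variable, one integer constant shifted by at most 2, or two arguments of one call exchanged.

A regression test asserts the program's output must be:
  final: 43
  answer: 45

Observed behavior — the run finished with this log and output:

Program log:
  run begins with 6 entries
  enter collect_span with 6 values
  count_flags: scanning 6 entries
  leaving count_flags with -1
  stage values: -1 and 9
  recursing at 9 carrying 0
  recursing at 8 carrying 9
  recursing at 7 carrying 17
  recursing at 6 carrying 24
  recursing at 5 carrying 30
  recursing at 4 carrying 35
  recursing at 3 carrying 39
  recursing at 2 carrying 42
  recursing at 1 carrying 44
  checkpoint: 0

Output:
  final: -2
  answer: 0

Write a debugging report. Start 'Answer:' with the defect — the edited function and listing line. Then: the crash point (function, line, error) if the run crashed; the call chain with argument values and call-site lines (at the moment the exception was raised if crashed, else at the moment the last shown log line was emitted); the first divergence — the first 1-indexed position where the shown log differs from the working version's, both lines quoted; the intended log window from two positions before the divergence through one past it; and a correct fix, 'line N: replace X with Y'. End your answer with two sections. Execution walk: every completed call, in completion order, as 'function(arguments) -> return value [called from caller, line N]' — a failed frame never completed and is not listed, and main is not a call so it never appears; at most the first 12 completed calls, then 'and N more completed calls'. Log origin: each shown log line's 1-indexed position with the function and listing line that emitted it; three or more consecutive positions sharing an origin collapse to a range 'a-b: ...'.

Answer: the defect is in pack_ledger at line 3.
Key fact: Log line 15 is where behavior first shows: 'checkpoint: 0' appears instead of 'checkpoint: 45'.
Call chain: main.
First divergence: position 15 — the shown line 'checkpoint: 0' should read 'checkpoint: 45'.
Intended log window:
  13: recursing at 2 carrying 42
  14: recursing at 1 carrying 44
  15: checkpoint: 45
Execution walk:
  count_flags([1, -1, 8, -1, 6, 8]) -> -1  [called from collect_span, line 18]
  pack_ledger(0, 45) -> 0  [called from pack_ledger, line 5]
  pack_ledger(1, 44) -> 0  [called from pack_ledger, line 5]
  pack_ledger(2, 42) -> 0  [called from pack_ledger, line 5]
  pack_ledger(3, 39) -> 0  [called from pack_ledger, line 5]
  pack_ledger(4, 35) -> 0  [called from pack_ledger, line 5]
  pack_ledger(5, 30) -> 0  [called from pack_ledger, line 5]
  pack_ledger(6, 24) -> 0  [called from pack_ledger, line 5]
  pack_ledger(7, 17) -> 0  [called from pack_ledger, line 5]
  pack_ledger(8, 9) -> 0  [called from pack_ledger, line 5]
  pack_ledger(9, 0) -> 0  [called from collect_span, line 21]
  collect_span([1, -1, 8, -1, 6, 8]) -> 0  [called from main, line 27]
Log origins:
  1 — main, line 26
  2 — collect_span, line 17
  3 — count_flags, line 8
  4 — count_flags, line 13
  5 — collect_span, line 20
  6-14 — pack_ledger, line 4
  15 — main, line 28
A correct fix: line 3: replace `base` with `limit`.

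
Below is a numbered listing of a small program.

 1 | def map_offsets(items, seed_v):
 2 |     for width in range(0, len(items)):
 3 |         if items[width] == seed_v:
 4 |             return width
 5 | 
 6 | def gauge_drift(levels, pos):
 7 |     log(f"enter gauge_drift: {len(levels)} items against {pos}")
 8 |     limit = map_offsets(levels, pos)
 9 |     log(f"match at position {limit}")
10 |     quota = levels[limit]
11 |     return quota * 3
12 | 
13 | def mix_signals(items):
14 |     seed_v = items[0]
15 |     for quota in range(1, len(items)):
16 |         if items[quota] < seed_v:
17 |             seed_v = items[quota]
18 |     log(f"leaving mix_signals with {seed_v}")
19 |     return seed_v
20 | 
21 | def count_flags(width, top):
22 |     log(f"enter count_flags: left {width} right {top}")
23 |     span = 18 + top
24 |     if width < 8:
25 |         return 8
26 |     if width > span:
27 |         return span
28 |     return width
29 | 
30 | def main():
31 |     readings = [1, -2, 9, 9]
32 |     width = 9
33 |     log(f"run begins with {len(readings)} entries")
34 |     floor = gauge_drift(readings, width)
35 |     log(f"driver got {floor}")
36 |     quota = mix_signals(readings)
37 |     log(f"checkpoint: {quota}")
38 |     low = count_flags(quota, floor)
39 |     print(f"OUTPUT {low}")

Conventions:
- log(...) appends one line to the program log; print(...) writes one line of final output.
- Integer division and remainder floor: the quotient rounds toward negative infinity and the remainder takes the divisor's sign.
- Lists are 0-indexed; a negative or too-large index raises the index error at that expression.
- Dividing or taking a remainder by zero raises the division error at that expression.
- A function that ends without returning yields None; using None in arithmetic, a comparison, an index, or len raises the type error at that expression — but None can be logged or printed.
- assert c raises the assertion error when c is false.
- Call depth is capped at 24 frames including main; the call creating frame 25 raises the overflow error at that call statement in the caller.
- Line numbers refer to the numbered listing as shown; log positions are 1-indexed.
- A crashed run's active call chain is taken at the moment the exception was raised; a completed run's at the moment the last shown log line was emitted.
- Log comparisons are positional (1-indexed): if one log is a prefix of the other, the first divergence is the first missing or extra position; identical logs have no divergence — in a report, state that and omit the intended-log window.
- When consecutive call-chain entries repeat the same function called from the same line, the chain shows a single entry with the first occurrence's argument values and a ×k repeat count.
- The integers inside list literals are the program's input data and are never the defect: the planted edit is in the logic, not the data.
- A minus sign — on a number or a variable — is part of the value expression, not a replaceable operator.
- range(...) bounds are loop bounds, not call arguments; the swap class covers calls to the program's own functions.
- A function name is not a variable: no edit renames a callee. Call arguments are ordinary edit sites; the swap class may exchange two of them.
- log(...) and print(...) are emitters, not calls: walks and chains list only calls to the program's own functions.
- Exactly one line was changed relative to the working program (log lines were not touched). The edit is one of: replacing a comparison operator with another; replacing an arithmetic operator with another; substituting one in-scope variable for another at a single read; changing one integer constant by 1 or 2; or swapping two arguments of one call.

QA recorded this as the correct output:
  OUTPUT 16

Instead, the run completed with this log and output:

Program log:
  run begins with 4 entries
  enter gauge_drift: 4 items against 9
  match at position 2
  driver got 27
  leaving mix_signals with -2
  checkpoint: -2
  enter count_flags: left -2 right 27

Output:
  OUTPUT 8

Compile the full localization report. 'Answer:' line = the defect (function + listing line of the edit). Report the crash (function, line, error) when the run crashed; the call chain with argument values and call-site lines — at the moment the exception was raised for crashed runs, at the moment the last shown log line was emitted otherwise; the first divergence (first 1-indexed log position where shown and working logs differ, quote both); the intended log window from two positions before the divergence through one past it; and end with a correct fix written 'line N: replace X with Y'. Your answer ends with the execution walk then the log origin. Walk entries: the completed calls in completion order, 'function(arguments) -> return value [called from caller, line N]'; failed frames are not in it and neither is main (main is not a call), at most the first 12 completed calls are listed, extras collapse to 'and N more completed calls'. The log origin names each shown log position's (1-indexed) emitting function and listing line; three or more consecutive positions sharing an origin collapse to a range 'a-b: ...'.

Answer: the defect is in main at line 38.
Core observation: The log first diverges at position 7: the faulty run prints 'enter count_flags: left -2 right 27' where the working version prints 'enter count_flags: left 27 right -2'.
Call chain: main -> count_flags(-2, 27) (called at line 38).
First divergence: at position 7 the run shows 'enter count_flags: left -2 right 27' where the working version logs 'enter count_flags: left 27 right -2'.
Intended log window:
  5: leaving mix_signals with -2
  6: checkpoint: -2
  7: enter count_flags: left 27 right -2
Execution walk:
  map_offsets([1, -2, 9, 9], 9) -> 2  [called from gauge_drift, line 8]
  gauge_drift([1, -2, 9, 9], 9) -> 27  [called from main, line 34]
  mix_signals([1, -2, 9, 9]) -> -2  [called from main, line 36]
  count_flags(-2, 27) -> 8  [called from main, line 38]
Log origin:
  1: emitted by main (line 33)
  2: emitted by gauge_drift (line 7)
  3: emitted by gauge_drift (line 9)
  4: emitted by main (line 35)
  5: emitted by mix_signals (line 18)
  6: emitted by main (line 37)
  7: emitted by count_flags (line 22)
A correct fix: line 38: replace `count_flags(quota, floor)` with `count_flags(floor, quota)`.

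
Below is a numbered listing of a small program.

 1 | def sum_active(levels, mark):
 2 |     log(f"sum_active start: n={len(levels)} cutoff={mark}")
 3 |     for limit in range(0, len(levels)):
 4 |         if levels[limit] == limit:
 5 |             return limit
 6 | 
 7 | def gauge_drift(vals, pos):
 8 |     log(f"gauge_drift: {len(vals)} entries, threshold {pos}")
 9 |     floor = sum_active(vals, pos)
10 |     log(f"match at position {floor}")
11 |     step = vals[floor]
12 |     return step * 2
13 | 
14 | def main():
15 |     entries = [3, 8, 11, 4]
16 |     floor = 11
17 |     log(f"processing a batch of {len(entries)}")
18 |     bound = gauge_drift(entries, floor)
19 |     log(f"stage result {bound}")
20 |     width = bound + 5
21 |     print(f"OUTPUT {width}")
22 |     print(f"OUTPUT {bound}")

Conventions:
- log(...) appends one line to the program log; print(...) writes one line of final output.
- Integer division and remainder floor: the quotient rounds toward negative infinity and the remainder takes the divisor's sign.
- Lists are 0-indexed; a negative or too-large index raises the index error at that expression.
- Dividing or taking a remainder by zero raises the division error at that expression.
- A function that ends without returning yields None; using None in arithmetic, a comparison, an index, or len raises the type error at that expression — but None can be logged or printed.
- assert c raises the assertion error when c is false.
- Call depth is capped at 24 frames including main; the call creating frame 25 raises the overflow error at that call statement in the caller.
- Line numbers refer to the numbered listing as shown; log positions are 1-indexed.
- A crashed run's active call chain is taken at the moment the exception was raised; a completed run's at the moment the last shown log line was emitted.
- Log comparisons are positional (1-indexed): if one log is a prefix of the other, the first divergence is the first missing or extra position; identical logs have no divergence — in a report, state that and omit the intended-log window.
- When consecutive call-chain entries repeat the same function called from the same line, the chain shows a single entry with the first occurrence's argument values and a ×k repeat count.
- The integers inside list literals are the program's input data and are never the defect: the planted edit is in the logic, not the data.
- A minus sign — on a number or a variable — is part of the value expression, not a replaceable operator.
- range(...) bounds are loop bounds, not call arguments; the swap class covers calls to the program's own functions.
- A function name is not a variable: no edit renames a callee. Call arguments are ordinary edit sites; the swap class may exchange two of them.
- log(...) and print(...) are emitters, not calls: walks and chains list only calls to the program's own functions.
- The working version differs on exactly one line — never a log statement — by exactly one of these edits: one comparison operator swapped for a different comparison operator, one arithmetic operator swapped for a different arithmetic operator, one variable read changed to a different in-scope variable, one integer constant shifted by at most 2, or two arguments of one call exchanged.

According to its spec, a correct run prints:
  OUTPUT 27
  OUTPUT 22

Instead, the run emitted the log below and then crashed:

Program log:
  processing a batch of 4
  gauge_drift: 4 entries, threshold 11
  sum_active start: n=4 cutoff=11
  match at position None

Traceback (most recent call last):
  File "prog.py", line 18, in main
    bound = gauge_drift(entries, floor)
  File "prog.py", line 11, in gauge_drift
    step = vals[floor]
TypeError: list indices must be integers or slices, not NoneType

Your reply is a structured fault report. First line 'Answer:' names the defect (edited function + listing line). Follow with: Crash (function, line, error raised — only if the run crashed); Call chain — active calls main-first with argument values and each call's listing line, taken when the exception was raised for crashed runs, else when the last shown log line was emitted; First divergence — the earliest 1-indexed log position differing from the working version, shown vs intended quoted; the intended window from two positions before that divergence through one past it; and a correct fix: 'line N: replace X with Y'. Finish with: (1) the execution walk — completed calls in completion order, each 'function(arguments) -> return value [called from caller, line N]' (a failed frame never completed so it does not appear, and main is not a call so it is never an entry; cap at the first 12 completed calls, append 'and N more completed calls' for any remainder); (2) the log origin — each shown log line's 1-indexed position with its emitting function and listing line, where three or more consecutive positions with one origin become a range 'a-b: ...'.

Answer: the defect is in sum_active at line 4.
The tell: The earliest visible damage is log position 4 — 'match at position None' rather than the intended 'match at position 2'.
Crash: gauge_drift, line 11, TypeError.
Call chain: main -> gauge_drift([3, 8, 11, 4], 11) (called at line 18).
First divergence: position 4 — shown 'match at position None', intended 'match at position 2'.
Intended log window:
  2: gauge_drift: 4 entries, threshold 11
  3: sum_active start: n=4 cutoff=11
  4: match at position 2
  5: stage result 22
Execution walk:
  sum_active([3, 8, 11, 4], 11) -> None  [called from gauge_drift, line 9]
Log line origins:
  1 — main, line 17
  2 — gauge_drift, line 8
  3 — sum_active, line 2
  4 — gauge_drift, line 10
A correct fix: line 4: replace `levels[limit] == limit` with `levels[limit] == mark`.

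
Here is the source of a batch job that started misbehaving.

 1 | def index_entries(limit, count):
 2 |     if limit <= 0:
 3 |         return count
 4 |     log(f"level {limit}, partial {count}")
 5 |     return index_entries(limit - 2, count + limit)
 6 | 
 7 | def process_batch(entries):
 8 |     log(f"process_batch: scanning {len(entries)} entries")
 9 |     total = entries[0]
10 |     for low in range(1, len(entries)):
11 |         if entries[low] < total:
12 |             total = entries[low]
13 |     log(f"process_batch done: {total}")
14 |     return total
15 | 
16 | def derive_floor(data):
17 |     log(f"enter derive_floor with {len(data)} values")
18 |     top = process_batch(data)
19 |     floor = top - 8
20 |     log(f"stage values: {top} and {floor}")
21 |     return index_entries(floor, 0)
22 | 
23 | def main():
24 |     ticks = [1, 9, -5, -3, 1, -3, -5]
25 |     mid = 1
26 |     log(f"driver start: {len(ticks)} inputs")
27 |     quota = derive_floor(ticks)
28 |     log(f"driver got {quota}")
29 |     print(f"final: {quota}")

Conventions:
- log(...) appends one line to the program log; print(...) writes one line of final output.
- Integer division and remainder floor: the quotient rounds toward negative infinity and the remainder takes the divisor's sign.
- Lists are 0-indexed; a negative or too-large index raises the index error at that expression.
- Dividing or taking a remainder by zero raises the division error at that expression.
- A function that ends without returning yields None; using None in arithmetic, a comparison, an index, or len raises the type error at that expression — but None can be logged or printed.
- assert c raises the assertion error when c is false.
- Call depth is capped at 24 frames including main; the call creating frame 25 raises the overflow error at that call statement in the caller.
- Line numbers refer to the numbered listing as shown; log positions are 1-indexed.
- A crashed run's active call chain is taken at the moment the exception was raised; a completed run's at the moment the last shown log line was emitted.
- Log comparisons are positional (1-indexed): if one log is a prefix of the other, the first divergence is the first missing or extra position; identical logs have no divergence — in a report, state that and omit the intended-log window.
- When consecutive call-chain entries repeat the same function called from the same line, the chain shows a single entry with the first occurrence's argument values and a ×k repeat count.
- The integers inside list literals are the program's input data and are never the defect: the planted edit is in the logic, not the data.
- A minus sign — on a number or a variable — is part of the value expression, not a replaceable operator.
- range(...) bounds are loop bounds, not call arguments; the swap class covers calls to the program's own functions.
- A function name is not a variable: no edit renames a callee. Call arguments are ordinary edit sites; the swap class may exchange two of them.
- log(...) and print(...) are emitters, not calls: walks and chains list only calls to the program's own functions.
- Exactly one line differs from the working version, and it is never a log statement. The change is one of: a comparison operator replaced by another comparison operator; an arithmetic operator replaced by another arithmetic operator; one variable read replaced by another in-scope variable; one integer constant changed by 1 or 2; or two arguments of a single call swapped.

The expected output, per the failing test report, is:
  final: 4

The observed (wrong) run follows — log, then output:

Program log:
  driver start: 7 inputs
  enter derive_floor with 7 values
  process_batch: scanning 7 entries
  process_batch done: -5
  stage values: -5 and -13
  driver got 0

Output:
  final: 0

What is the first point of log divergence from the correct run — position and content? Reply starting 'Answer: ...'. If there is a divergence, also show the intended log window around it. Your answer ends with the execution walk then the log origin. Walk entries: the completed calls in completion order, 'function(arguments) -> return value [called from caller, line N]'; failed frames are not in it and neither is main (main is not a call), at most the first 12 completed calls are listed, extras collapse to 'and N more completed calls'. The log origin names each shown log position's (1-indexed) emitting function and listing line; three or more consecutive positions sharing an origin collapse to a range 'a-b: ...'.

Answer: position 5 — the shown line 'stage values: -5 and -13' should read 'stage values: -5 and 3'.
Intended log window:
  3: process_batch: scanning 7 entries
  4: process_batch done: -5
  5: stage values: -5 and 3
  6: level 3, partial 0
Execution walk:
  process_batch([1, 9, -5, -3, 1, -3, -5]) -> -5  [called from derive_floor, line 18]
  index_entries(-13, 0) -> 0  [called from derive_floor, line 21]
  derive_floor([1, 9, -5, -3, 1, -3, -5]) -> 0  [called from main, line 27]
Log origin:
  1: emitted by main (line 26)
  2: emitted by derive_floor (line 17)
  3: emitted by process_batch (line 8)
  4: emitted by process_batch (line 13)
  5: emitted by derive_floor (line 20)
  6: emitted by main (line 28)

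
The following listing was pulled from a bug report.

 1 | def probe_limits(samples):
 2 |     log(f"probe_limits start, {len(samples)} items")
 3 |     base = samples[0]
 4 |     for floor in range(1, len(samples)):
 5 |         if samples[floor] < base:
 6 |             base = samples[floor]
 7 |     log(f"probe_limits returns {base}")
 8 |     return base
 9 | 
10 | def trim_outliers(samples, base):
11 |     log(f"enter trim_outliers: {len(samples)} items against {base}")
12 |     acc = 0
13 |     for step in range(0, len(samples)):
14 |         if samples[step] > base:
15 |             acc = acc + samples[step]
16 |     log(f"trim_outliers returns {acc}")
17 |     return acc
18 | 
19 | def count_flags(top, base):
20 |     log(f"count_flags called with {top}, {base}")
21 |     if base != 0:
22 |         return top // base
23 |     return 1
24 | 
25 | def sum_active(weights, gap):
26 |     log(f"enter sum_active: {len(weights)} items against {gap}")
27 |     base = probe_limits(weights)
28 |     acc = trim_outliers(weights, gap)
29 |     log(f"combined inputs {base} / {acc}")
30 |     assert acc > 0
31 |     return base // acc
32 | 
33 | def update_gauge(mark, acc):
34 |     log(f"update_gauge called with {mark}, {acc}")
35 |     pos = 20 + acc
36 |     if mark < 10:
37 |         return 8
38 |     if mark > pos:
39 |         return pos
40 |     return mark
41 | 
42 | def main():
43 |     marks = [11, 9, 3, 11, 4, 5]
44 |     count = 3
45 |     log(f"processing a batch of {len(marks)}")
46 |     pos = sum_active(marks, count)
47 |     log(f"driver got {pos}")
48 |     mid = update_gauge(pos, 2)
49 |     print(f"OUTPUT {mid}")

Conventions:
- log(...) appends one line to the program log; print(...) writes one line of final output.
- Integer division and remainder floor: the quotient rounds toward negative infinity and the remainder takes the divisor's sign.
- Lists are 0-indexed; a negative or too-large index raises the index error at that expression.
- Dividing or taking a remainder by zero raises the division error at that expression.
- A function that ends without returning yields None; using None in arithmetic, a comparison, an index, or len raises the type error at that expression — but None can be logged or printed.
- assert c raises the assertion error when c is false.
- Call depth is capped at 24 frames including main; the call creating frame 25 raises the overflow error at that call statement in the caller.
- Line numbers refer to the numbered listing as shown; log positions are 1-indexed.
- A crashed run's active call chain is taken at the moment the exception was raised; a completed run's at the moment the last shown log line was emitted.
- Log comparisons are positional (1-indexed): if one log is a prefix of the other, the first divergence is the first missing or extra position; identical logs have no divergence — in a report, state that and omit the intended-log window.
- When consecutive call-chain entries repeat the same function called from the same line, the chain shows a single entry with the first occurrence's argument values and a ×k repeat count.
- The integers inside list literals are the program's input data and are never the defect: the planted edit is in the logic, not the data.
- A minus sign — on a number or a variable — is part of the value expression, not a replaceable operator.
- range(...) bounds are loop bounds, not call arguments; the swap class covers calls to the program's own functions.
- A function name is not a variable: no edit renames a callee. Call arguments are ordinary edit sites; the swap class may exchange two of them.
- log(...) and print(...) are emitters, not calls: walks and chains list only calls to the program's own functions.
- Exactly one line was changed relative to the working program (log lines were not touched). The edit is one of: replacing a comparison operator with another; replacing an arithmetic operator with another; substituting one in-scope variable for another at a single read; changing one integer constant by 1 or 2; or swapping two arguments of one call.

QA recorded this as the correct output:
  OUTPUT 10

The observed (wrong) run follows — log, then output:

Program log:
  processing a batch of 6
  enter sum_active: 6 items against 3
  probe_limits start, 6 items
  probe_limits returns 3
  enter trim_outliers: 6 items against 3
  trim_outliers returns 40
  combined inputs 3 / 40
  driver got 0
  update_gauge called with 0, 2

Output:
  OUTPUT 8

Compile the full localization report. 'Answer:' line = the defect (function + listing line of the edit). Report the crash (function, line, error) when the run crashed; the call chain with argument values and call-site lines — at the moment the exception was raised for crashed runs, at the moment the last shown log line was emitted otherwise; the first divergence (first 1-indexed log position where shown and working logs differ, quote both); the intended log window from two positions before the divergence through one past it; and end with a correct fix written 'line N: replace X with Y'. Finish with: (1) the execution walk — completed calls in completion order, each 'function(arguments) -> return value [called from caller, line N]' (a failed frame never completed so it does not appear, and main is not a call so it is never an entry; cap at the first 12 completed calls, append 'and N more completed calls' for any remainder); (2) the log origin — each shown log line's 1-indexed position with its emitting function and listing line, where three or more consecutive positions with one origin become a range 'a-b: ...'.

Answer: the defect is in update_gauge at line 37.
Core observation: Every logged value matches the working version; the printed result is what differs.
Call chain: main -> update_gauge(0, 2) (called at line 48).
First divergence: none; the two logs match at every position.
Execution walk:
  probe_limits([11, 9, 3, 11, 4, 5]) -> 3  [called from sum_active, line 27]
  trim_outliers([11, 9, 3, 11, 4, 5], 3) -> 40  [called from sum_active, line 28]
  sum_active([11, 9, 3, 11, 4, 5], 3) -> 0  [called from main, line 46]
  update_gauge(0, 2) -> 8  [called from main, line 48]
Log origins:
  1 — main, line 45
  2 — sum_active, line 26
  3 — probe_limits, line 2
  4 — probe_limits, line 7
  5 — trim_outliers, line 11
  6 — trim_outliers, line 16
  7 — sum_active, line 29
  8 — main, line 47
  9 — update_gauge, line 34
A correct fix: line 37: replace `8` with `10`.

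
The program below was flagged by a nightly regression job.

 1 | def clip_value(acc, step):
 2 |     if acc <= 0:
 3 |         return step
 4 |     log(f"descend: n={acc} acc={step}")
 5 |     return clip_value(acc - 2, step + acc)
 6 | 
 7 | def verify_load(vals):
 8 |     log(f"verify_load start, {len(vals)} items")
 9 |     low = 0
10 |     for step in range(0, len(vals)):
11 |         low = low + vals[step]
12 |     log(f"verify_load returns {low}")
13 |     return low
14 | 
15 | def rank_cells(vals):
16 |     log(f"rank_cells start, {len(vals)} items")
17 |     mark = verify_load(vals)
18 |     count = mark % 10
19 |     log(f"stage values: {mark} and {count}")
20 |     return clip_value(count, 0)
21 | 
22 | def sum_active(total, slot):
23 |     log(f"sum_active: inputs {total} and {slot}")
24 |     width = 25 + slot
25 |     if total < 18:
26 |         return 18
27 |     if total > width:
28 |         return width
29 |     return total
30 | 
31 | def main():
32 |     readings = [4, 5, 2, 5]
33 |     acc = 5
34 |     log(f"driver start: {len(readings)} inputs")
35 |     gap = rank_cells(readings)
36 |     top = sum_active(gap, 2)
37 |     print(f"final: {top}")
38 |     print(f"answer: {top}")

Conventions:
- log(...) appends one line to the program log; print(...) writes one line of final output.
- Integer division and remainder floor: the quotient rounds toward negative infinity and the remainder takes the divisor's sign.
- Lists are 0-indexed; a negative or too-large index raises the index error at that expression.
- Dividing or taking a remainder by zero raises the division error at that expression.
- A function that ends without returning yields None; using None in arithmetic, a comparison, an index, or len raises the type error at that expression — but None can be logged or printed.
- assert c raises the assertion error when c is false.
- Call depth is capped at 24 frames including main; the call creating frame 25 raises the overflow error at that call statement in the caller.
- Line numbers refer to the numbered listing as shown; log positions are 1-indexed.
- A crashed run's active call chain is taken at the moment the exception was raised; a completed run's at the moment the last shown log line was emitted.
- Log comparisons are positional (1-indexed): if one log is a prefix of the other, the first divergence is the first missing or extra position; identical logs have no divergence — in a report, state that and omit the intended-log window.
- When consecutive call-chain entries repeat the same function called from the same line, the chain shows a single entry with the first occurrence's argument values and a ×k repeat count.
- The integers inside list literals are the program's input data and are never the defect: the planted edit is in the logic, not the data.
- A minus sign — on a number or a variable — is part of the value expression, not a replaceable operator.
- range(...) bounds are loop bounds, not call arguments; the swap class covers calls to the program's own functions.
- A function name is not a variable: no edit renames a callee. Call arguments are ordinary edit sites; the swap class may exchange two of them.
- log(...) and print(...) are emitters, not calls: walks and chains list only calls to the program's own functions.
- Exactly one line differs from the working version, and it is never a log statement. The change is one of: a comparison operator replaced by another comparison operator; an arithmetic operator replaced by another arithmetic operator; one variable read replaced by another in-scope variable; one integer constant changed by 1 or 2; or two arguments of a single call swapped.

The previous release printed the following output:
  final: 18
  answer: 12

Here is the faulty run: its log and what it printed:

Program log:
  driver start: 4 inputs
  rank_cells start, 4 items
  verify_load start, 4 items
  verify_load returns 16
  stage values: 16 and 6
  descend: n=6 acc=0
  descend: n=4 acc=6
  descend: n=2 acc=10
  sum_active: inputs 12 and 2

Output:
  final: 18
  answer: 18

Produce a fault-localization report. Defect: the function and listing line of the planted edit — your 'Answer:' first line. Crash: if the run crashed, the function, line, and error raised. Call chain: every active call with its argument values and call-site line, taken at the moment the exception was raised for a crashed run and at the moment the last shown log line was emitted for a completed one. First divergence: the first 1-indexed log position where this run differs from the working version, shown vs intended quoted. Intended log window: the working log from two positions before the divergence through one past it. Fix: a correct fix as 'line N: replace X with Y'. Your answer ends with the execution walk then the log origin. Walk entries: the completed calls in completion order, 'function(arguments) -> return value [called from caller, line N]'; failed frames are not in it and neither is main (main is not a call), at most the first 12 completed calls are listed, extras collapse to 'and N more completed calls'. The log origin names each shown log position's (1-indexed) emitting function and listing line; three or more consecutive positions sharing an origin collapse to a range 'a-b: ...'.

Answer: the defect is in main at line 38.
Key fact: The logs agree in full; only the final output differs.
Call chain: main -> sum_active(12, 2) (called at line 36).
First divergence: there is none — every log position agrees.
Execution walk:
  verify_load([4, 5, 2, 5]) -> 16  [called from rank_cells, line 17]
  clip_value(0, 12) -> 12  [called from clip_value, line 5]
  clip_value(2, 10) -> 12  [called from clip_value, line 5]
  clip_value(4, 6) -> 12  [called from clip_value, line 5]
  clip_value(6, 0) -> 12  [called from rank_cells, line 20]
  rank_cells([4, 5, 2, 5]) -> 12  [called from main, line 35]
  sum_active(12, 2) -> 18  [called from main, line 36]
Log origin:
  1 — main, line 34
  2 — rank_cells, line 16
  3 — verify_load, line 8
  4 — verify_load, line 12
  5 — rank_cells, line 19
  6-8 — clip_value, line 4
  9 — sum_active, line 23
A correct fix: line 38: replace `top` with `gap`.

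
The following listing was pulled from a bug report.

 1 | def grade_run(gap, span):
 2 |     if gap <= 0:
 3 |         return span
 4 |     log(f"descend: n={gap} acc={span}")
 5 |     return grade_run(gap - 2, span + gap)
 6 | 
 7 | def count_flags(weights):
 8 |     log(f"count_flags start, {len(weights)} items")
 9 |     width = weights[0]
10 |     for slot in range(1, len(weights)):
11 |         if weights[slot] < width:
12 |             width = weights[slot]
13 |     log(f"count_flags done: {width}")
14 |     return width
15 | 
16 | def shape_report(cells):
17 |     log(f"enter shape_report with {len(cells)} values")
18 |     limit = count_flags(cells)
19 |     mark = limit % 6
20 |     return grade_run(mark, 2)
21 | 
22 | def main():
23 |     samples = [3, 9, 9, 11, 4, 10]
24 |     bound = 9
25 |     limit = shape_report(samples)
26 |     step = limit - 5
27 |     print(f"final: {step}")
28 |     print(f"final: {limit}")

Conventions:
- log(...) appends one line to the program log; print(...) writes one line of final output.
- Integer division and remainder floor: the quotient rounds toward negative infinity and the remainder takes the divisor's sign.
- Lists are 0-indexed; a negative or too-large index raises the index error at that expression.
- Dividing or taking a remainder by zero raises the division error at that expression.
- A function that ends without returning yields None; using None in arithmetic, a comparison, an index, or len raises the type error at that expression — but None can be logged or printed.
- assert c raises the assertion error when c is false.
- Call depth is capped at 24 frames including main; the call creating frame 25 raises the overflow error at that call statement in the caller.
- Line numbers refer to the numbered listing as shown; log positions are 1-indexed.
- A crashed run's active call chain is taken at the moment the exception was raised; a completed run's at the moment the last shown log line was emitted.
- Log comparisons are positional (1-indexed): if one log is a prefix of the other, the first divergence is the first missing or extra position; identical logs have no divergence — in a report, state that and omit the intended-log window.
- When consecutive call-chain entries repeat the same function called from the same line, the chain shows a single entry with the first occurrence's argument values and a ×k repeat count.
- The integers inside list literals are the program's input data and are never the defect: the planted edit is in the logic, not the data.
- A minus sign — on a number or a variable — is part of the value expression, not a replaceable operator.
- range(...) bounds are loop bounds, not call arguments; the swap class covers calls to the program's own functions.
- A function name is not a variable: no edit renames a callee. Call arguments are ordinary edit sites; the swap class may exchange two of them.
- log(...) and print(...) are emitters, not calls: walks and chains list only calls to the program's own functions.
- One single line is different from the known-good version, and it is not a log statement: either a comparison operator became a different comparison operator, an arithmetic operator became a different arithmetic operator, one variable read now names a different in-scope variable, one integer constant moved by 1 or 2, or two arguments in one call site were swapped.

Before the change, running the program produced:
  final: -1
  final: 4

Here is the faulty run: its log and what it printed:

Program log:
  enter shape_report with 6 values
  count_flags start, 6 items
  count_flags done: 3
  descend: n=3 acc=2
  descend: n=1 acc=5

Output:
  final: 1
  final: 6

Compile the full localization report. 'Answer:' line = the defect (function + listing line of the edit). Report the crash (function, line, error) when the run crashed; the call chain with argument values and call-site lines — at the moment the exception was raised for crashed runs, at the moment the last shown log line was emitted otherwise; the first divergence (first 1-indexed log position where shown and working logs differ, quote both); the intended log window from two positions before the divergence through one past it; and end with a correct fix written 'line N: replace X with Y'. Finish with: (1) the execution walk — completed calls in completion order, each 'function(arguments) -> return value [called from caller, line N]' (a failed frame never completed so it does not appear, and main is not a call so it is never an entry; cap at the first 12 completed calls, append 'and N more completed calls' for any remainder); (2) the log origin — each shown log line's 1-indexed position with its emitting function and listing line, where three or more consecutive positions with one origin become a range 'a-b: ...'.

Answer: the defect is in shape_report at line 20.
Key fact: Position 4 is the first bad log line: 'descend: n=3 acc=2' should read 'descend: n=3 acc=0'.
Call chain: main -> shape_report([3, 9, 9, 11, 4, 10]) (called at line 25) -> grade_run(3, 2) (called at line 20) -> grade_run(1, 5) (called at line 5).
First divergence: position 4 — the shown line 'descend: n=3 acc=2' should read 'descend: n=3 acc=0'.
Intended log window:
  2: count_flags start, 6 items
  3: count_flags done: 3
  4: descend: n=3 acc=0
  5: descend: n=1 acc=3
Execution walk:
  count_flags([3, 9, 9, 11, 4, 10]) -> 3  [called from shape_report, line 18]
  grade_run(-1, 6) -> 6  [called from grade_run, line 5]
  grade_run(1, 5) -> 6  [called from grade_run, line 5]
  grade_run(3, 2) -> 6  [called from shape_report, line 20]
  shape_report([3, 9, 9, 11, 4, 10]) -> 6  [called from main, line 25]
Log origins:
  1 — shape_report, line 17
  2 — count_flags, line 8
  3 — count_flags, line 13
  4 — grade_run, line 4
  5 — grade_run, line 4
A correct fix: line 20: replace `2` with `0`.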